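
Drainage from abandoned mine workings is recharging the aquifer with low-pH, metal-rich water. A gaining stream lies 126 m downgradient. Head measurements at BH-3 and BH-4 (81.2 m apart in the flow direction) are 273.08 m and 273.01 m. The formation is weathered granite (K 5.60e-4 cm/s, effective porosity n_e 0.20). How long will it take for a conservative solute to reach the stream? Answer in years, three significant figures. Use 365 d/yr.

166 years

Hydraulic gradient i = (273.08 − 273.01) / 81.2 = 0.07 / 81.2 = 8.621e-4
K = 5.60e-4 cm/s × 864 = 0.4838 m/d
Specific discharge q = 0.4838 × 8.621e-4 = 4.171e-4 m/d
Seepage velocity v = q / n = 4.171e-4 / 0.20 = 0.002086 m/d
t = L / v = 126 / 0.002086 = 60420 d
   = 60420 / 365 = 166 yr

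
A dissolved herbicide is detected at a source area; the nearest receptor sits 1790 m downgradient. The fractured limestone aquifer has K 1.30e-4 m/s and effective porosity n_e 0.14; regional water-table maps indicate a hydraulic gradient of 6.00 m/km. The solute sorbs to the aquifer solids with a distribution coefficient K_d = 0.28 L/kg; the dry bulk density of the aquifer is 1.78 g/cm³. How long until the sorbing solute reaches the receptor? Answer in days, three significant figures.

K = 1.30e-4 m/s × 86400 s/d = 11.23 m/d
q = Ki = 11.23 × 0.0060 = 0.06739 m/d
Seepage velocity v = q / n = 0.06739 / 0.14 = 0.4814 m/d
Retardation R = 1 + ρ_b·K_d/n = 1 + 1.78×0.28/0.14 = 4.560
Contaminant velocity v_c = v/R = 0.4814/4.560 = 0.1056 m/d
t = L/v_c = 1790/0.1056 = 16960 d

17000 days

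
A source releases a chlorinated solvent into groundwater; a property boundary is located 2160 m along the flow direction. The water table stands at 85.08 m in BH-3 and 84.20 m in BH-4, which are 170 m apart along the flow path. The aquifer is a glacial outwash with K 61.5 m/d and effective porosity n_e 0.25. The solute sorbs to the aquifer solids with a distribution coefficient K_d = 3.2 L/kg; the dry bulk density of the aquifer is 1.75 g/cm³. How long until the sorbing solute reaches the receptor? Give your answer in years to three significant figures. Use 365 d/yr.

Hydraulic gradient i = (85.08 − 84.20) / 170 = 0.88 / 170 = 0.005176
Specific discharge q = 61.5 × 0.005176 = 0.3184 m/d
v_s = q/n_e = 0.3184/0.25 = 1.273 m/d
Retardation R = 1 + ρ_b·K_d/n = 1 + 1.75×3.2/0.25 = 23.40
Contaminant velocity v_c = v/R = 1.273/23.40 = 0.05442 m/d
t = L/v_c = 2160/0.05442 = 39690 d
   = 39690/365 = 109 yr

109 years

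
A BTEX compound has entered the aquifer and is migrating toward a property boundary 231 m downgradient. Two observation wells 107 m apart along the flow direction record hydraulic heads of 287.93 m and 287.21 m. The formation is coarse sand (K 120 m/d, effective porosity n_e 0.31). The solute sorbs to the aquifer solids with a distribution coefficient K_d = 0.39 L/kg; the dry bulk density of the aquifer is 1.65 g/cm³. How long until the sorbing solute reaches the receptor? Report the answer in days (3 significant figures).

273 days

Hydraulic gradient i = (287.93 − 287.21) / 107 = 0.72 / 107 = 0.006729
Specific discharge q = 120 × 0.006729 = 0.8075 m/d
v_s = q/n_e = 0.8075/0.31 = 2.605 m/d
Retardation R = 1 + ρ_b·K_d/n = 1 + 1.65×0.39/0.31 = 3.076
Contaminant velocity v_c = v/R = 2.605/3.076 = 0.8469 m/d
t = L/v_c = 231/0.8469 = 272.8 d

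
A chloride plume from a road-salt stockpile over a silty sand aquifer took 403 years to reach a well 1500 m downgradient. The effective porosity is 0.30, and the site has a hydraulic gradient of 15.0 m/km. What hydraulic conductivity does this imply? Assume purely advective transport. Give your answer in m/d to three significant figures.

0.204 m/d

t = 403 years = 147100 d
v = L / t = 1500 / 147100 = 0.01020 m/d
K = v · n / i = 0.01020 × 0.30 / 0.015 = 0.204 m/d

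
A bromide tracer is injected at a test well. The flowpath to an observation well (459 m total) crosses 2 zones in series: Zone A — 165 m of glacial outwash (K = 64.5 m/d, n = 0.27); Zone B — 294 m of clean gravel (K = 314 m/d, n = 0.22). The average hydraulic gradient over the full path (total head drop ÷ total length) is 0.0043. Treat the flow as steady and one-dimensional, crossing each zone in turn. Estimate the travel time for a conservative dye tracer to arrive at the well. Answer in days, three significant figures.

193 days

Continuity: the same q passes through each zone, so ΔH = q·Σ(L_j/K_j) — the zones act as resistances in series.
Σ(L/K) = 165/64.5 + 294/314 = 2.558 + 0.9363 = 3.494 d
K_eq = L_total / Σ(L/K) = 459 / 3.494 = 131.4 m/d
q = K_eq · i = 131.4 × 0.0043 = 0.5648 m/d (same in every zone)
Zone A: v = q/n = 0.5648/0.27 = 2.092 m/d → t_A = 165/2.092 = 78.88 d
Zone B: v = q/n = 0.5648/0.22 = 2.567 m/d → t_B = 294/2.567 = 114.5 d
Total t = 78.88 + 114.5 = 193.4 d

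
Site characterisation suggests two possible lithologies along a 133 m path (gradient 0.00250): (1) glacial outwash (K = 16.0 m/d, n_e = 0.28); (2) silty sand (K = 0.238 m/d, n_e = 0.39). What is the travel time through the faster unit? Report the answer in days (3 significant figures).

931 days

Unit 1 (glacial outwash): v = 16.0×0.0025/0.28 = 0.1429 m/d, t = 133/0.1429 = 931.0 d
Unit 2 (silty sand): v = 0.238×0.0025/0.39 = 0.001526 m/d, t = 133/0.001526 = 87180 d
Faster unit: t = 931 d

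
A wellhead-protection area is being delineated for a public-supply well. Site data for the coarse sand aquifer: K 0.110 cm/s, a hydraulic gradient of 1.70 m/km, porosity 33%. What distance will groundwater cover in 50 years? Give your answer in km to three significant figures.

8.94 km

K = 0.110 cm/s × 864 = 95.04 m/d
q = Ki = 95.04 × 0.0017 = 0.1616 m/d
Average linear velocity = 0.1616 / 0.33 = 0.4896 m/d
T = 50 yr × 365 = 18250 d
L = v × T = 0.4896 × 18250 = 8935 m
   = 8.94 km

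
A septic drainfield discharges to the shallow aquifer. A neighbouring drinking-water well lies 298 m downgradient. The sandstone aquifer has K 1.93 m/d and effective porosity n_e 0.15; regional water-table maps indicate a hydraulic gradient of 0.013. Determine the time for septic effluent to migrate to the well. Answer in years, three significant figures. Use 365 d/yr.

4.88 years

Darcy flux q = K·i = 1.93 × 0.013 = 0.02509 m/d
Average linear velocity = 0.02509 / 0.15 = 0.1673 m/d
t = L / v = 298 / 0.1673 = 1782 d
   = 1782 / 365 = 4.88 yr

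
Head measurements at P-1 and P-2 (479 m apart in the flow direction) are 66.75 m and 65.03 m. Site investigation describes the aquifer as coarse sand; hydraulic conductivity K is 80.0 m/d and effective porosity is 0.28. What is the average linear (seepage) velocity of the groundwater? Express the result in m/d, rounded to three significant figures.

Hydraulic gradient i = (66.75 − 65.03) / 479 = 1.72 / 479 = 0.003591
Darcy flux q = K·i = 80.0 × 0.003591 = 0.2873 m/d
v_s = q/n_e = 0.2873/0.28 = 1.026 m/d

1.03 m/d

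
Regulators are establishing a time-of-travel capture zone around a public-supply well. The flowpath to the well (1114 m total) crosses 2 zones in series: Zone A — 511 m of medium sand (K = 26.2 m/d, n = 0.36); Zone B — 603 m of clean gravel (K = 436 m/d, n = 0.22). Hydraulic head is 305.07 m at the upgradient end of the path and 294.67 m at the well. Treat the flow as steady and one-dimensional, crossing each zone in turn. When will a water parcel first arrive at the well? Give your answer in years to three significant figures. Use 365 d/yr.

Total head drop ΔH = 305.07 − 294.67 = 10.40 m
Continuity: the same q passes through each zone, so ΔH = q·Σ(L_j/K_j) — the zones act as resistances in series.
Σ(L/K) = 511/26.2 + 603/436 = 19.50 + 1.383 = 20.89 d
q = ΔH / Σ(L/K) = 10.40 / 20.89 = 0.4979 m/d (same in every zone)
Zone A: v = q/n = 0.4979/0.36 = 1.383 m/d → t_A = 511/1.383 = 369.5 d
Zone B: v = q/n = 0.4979/0.22 = 2.263 m/d → t_B = 603/2.263 = 266.4 d
Total t = 369.5 + 266.4 = 635.9 d
   = 635.9 / 365 = 1.74 yr

1.74 years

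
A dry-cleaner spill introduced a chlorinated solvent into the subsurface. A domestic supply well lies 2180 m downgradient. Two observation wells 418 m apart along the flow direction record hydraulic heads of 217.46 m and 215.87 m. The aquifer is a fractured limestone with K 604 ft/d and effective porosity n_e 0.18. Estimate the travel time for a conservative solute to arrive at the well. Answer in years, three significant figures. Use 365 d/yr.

1.54 years

Hydraulic gradient i = (217.46 − 215.87) / 418 = 1.59 / 418 = 0.003804
K = 604 ft/d × 0.3048 = 184.1 m/d
q = Ki = 184.1 × 0.003804 = 0.7003 m/d
v = Ki/n = 184.1·0.003804/0.18 = 3.890 m/d
t = L / v = 2180 / 3.890 = 560.3 d
   = 560.3 / 365 = 1.54 yr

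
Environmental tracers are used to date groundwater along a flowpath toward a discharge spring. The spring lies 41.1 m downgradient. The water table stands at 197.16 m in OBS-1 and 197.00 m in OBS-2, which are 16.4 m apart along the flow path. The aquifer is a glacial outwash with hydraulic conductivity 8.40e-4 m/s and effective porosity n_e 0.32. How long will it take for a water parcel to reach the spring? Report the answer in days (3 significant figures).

18.6 days

Hydraulic gradient i = (197.16 − 197.00) / 16.4 = 0.16 / 16.4 = 0.009756
K = 8.40e-4 m/s × 86400 s/d = 72.58 m/d
q = Ki = 72.58 × 0.009756 = 0.7081 m/d
v = Ki/n = 72.58·0.009756/0.32 = 2.213 m/d
t = L / v = 41.1 / 2.213 = 18.57 d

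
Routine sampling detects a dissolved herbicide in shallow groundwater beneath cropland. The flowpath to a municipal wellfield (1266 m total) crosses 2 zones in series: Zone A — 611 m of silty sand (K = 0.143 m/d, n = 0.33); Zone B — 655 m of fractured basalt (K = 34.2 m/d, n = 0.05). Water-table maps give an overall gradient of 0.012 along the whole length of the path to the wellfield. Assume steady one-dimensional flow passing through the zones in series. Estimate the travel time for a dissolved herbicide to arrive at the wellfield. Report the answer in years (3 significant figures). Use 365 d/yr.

181 years

Continuity: the same q passes through each zone, so ΔH = q·Σ(L_j/K_j) — the zones act as resistances in series.
Σ(L/K) = 611/0.143 + 655/34.2 = 4273 + 19.15 = 4292 d
K_eq = L_total / Σ(L/K) = 1266 / 4292 = 0.2950 m/d
q = K_eq · i = 0.2950 × 0.012 = 0.003540 m/d (same in every zone)
Zone A: v = q/n = 0.003540/0.33 = 0.01073 m/d → t_A = 611/0.01073 = 56960 d
Zone B: v = q/n = 0.003540/0.05 = 0.07079 m/d → t_B = 655/0.07079 = 9252 d
Total t = 56960 + 9252 = 66210 d
   = 66210 / 365 = 181 yr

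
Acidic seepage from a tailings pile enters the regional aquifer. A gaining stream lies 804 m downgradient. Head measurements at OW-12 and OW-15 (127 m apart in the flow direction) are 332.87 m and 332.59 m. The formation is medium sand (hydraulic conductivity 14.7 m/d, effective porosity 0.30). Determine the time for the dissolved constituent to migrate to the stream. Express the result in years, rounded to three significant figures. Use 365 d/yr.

20.4 years

Hydraulic gradient i = (332.87 − 332.59) / 127 = 0.28 / 127 = 0.002205
Darcy flux q = K·i = 14.7 × 0.002205 = 0.03241 m/d
Average linear velocity = 0.03241 / 0.30 = 0.1080 m/d
t = L / v = 804 / 0.1080 = 7442 d
   = 7442 / 365 = 20.4 yr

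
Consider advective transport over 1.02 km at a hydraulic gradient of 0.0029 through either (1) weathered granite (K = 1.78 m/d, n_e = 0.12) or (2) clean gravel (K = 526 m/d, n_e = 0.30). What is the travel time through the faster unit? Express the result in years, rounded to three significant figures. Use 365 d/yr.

0.550 years

Unit 1 (weathered granite): v = 1.78×0.0029/0.12 = 0.04302 m/d, t = 1020/0.04302 = 23710 d
Unit 2 (clean gravel): v = 526×0.0029/0.30 = 5.085 m/d, t = 1020/5.085 = 200.6 d
Faster: 200.6 d / 365 = 0.550 yr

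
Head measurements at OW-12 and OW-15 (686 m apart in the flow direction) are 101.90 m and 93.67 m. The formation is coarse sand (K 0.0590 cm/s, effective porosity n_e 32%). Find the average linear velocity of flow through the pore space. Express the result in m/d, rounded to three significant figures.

1.91 m/d

Hydraulic gradient i = (101.90 − 93.67) / 686 = 8.23 / 686 = 0.01200
K = 0.0590 cm/s × 864 = 50.98 m/d
q = Ki = 50.98 × 0.01200 = 0.6116 m/d
v = Ki/n = 50.98·0.01200/0.32 = 1.911 m/d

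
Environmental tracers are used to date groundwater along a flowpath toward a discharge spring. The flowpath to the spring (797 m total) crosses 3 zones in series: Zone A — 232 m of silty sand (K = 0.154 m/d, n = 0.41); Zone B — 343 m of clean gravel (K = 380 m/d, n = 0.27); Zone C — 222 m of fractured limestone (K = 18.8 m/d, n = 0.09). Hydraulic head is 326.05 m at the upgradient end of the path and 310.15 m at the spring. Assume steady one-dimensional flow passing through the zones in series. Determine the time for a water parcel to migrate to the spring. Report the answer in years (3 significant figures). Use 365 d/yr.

Total head drop ΔH = 326.05 − 310.15 = 15.90 m
Steady 1-D flow in series ⇒ the Darcy flux q is identical in every zone and the zone head losses add (resistances L/K in series).
Σ(L/K) = 232/0.154 + 343/380 + 222/18.8 = 1506 + 0.9026 + 11.81 = 1519 d
q = ΔH / Σ(L/K) = 15.90 / 1519 = 0.01047 m/d (same in every zone)
Zone A: v = q/n = 0.01047/0.41 = 0.02553 m/d → t_A = 232/0.02553 = 9088 d
Zone B: v = q/n = 0.01047/0.27 = 0.03876 m/d → t_B = 343/0.03876 = 8849 d
Zone C: v = q/n = 0.01047/0.09 = 0.1163 m/d → t_C = 222/0.1163 = 1909 d
Total t = 9088 + 8849 + 1909 = 19850 d
   = 19850 / 365 = 54.4 yr

54.4 years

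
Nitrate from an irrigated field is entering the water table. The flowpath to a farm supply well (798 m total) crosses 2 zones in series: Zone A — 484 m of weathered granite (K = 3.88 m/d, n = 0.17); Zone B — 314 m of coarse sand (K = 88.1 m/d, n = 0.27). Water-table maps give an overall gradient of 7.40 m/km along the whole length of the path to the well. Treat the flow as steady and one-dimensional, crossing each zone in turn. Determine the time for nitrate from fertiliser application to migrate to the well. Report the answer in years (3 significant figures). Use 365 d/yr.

9.94 years

For zones in series the flux q is common to all zones; the equivalent conductivity is the harmonic (thickness-weighted) mean, K_eq = L_total / Σ(L_j/K_j).
Σ(L/K) = 484/3.88 + 314/88.1 = 124.7 + 3.564 = 128.3 d
K_eq = L_total / Σ(L/K) = 798 / 128.3 = 6.219 m/d
q = K_eq · i = 6.219 × 0.0074 = 0.04602 m/d (same in every zone)
Zone A: v = q/n = 0.04602/0.17 = 0.2707 m/d → t_A = 484/0.2707 = 1788 d
Zone B: v = q/n = 0.04602/0.27 = 0.1705 m/d → t_B = 314/0.1705 = 1842 d
Total t = 1788 + 1842 = 3630 d
   = 3630 / 365 = 9.94 yr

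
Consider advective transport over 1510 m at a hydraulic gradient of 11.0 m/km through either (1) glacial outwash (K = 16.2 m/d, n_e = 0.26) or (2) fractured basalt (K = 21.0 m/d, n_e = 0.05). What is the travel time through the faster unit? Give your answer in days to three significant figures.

327 days

Unit 1 (glacial outwash): v = 16.2×0.011/0.26 = 0.6854 m/d, t = 1510/0.6854 = 2203 d
Unit 2 (fractured basalt): v = 21.0×0.011/0.05 = 4.620 m/d, t = 1510/4.620 = 326.8 d
Faster unit: t = 327 d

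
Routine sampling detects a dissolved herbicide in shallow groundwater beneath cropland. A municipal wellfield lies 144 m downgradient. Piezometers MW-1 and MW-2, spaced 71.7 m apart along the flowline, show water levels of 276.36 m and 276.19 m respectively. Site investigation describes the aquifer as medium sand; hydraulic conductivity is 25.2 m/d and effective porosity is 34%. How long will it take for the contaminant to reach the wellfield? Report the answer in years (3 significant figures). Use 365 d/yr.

2.25 years

Hydraulic gradient i = (276.36 − 276.19) / 71.7 = 0.17 / 71.7 = 0.002371
Darcy flux q = K·i = 25.2 × 0.002371 = 0.05975 m/d
v_s = q/n_e = 0.05975/0.34 = 0.1757 m/d
t = L / v = 144 / 0.1757 = 819.4 d
   = 819.4 / 365 = 2.25 yr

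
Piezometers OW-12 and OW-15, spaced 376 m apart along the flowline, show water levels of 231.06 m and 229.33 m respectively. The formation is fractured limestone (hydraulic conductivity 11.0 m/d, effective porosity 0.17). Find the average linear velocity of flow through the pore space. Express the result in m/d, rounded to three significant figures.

0.298 m/d

Hydraulic gradient i = (231.06 − 229.33) / 376 = 1.73 / 376 = 0.004601
Specific discharge q = 11.0 × 0.004601 = 0.05061 m/d
Average linear velocity = 0.05061 / 0.17 = 0.2977 m/d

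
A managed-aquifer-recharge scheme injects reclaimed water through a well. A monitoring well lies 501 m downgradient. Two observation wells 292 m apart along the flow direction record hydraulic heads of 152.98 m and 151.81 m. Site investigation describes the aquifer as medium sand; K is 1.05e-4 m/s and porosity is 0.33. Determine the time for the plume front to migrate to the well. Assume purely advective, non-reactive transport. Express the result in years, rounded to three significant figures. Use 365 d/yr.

Hydraulic gradient i = (152.98 − 151.81) / 292 = 1.17 / 292 = 0.004007
K = 1.05e-4 m/s × 86400 s/d = 9.072 m/d
Specific discharge q = 9.072 × 0.004007 = 0.03635 m/d
v_s = q/n_e = 0.03635/0.33 = 0.1102 m/d
t = L / v = 501 / 0.1102 = 4548 d
   = 4548 / 365 = 12.5 yr

12.5 years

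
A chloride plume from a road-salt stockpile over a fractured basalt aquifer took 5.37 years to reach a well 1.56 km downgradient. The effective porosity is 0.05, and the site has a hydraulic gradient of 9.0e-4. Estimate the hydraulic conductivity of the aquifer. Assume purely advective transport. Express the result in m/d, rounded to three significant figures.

t = 5.37 years = 1960 d
L = 1.56 km = 1560 m
v = L / t = 1560 / 1960 = 0.7959 m/d
K = v · n / i = 0.7959 × 0.05 / 9.0e-4 = 44.2 m/d

44.2 m/d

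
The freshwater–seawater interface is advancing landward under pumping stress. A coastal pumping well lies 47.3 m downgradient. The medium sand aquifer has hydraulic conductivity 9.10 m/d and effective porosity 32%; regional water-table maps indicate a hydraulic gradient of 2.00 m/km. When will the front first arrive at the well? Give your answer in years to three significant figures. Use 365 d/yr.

2.28 years

q = Ki = 9.10 × 0.0020 = 0.01820 m/d
Average linear velocity = 0.01820 / 0.32 = 0.05688 m/d
t = L / v = 47.3 / 0.05688 = 831.6 d
   = 831.6 / 365 = 2.28 yr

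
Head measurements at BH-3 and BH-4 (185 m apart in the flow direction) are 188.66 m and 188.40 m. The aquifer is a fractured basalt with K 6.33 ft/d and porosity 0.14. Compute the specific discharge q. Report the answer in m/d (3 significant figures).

Hydraulic gradient i = (188.66 − 188.40) / 185 = 0.26 / 185 = 0.001405
K = 6.33 ft/d × 0.3048 = 1.929 m/d
Specific discharge q = 1.929 × 0.001405 = 0.002712 m/d

0.00271 m/d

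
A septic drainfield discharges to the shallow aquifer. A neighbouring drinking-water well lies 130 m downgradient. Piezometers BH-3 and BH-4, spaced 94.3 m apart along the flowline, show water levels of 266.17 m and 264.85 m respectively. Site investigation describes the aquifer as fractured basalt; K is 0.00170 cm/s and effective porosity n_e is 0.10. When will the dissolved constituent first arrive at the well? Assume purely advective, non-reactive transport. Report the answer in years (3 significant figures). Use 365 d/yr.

1.73 years

Hydraulic gradient i = (266.17 − 264.85) / 94.3 = 1.32 / 94.3 = 0.01400
K = 0.00170 cm/s × 864 = 1.469 m/d
Specific discharge q = 1.469 × 0.01400 = 0.02056 m/d
v_s = q/n_e = 0.02056/0.10 = 0.2056 m/d
t = L / v = 130 / 0.2056 = 632.3 d
   = 632.3 / 365 = 1.73 yr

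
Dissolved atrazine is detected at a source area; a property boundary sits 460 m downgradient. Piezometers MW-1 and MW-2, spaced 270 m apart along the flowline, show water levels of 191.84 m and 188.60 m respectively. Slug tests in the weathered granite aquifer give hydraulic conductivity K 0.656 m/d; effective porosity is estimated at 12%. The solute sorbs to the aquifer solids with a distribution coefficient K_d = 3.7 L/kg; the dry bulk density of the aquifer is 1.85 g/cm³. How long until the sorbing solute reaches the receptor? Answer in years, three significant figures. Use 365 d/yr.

Hydraulic gradient i = (191.84 − 188.60) / 270 = 3.24 / 270 = 0.01200
Darcy flux q = K·i = 0.656 × 0.01200 = 0.007872 m/d
Seepage velocity v = q / n = 0.007872 / 0.12 = 0.06560 m/d
Retardation R = 1 + ρ_b·K_d/n = 1 + 1.85×3.7/0.12 = 58.04
Contaminant velocity v_c = v/R = 0.06560/58.04 = 0.001130 m/d
t = L/v_c = 460/0.001130 = 407000 d
   = 407000/365 = 1120 yr

1120 years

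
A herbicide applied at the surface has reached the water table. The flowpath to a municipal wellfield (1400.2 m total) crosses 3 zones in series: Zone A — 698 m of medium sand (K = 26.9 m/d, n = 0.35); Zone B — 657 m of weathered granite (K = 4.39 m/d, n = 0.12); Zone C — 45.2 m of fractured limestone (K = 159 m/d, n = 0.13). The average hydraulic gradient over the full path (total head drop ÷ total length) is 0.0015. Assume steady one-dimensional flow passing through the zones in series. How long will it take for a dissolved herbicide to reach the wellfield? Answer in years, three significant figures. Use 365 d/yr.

75.5 years

For zones in series the flux q is common to all zones; the equivalent conductivity is the harmonic (thickness-weighted) mean, K_eq = L_total / Σ(L_j/K_j).
Σ(L/K) = 698/26.9 + 657/4.39 + 45.2/159 = 25.95 + 149.7 + 0.2843 = 175.9 d
K_eq = L_total / Σ(L/K) = 1400.2 / 175.9 = 7.961 m/d
q = K_eq · i = 7.961 × 0.0015 = 0.01194 m/d (same in every zone)
Zone A: v = q/n = 0.01194/0.35 = 0.03412 m/d → t_A = 698/0.03412 = 20460 d
Zone B: v = q/n = 0.01194/0.12 = 0.09951 m/d → t_B = 657/0.09951 = 6602 d
Zone C: v = q/n = 0.01194/0.13 = 0.09185 m/d → t_C = 45.2/0.09185 = 492.1 d
Total t = 20460 + 6602 + 492.1 = 27550 d
   = 27550 / 365 = 75.5 yr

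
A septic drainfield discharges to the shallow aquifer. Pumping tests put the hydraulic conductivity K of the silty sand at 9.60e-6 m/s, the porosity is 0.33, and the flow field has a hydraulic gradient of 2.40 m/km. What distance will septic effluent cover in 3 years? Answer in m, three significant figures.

6.61 m

K = 9.60e-6 m/s × 86400 s/d = 0.8294 m/d
q = Ki = 0.8294 × 0.0024 = 0.001991 m/d
Average linear velocity = 0.001991 / 0.33 = 0.006032 m/d
T = 3 yr × 365 = 1095 d
L = v × T = 0.006032 × 1095 = 6.605 m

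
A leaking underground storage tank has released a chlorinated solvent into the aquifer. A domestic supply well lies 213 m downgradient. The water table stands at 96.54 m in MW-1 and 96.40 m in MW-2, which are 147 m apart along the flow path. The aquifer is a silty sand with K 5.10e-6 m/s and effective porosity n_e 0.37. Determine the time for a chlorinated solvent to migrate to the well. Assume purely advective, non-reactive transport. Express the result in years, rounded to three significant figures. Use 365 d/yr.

Hydraulic gradient i = (96.54 − 96.40) / 147 = 0.14 / 147 = 9.524e-4
K = 5.10e-6 m/s × 86400 s/d = 0.4406 m/d
q = Ki = 0.4406 × 9.524e-4 = 4.197e-4 m/d
v_s = q/n_e = 4.197e-4/0.37 = 0.001134 m/d
t = L / v = 213 / 0.001134 = 187800 d
   = 187800 / 365 = 515 yr

515 years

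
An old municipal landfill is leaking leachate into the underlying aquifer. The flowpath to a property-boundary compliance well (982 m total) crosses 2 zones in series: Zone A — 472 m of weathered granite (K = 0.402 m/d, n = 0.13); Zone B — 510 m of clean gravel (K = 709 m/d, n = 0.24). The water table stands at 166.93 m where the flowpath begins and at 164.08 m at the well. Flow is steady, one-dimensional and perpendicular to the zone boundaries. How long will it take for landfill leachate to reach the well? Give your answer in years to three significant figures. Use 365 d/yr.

Total head drop ΔH = 166.93 − 164.08 = 2.85 m
Continuity: the same q passes through each zone, so ΔH = q·Σ(L_j/K_j) — the zones act as resistances in series.
Σ(L/K) = 472/0.402 + 510/709 = 1174 + 0.7193 = 1175 d
q = ΔH / Σ(L/K) = 2.85 / 1175 = 0.002426 m/d (same in every zone)
Zone A: v = q/n = 0.002426/0.13 = 0.01866 m/d → t_A = 472/0.01866 = 25290 d
Zone B: v = q/n = 0.002426/0.24 = 0.01011 m/d → t_B = 510/0.01011 = 50460 d
Total t = 25290 + 50460 = 75750 d
   = 75750 / 365 = 208 yr

208 years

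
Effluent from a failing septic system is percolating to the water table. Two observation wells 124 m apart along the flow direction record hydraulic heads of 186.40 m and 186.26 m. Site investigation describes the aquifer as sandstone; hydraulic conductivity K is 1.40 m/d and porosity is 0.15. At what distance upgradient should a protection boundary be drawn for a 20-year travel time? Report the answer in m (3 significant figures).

Hydraulic gradient i = (186.40 − 186.26) / 124 = 0.14 / 124 = 0.001129
Darcy flux q = K·i = 1.40 × 0.001129 = 0.001581 m/d
v_s = q/n_e = 0.001581/0.15 = 0.01054 m/d
T = 20 yr × 365 = 7300 d
L = v × T = 0.01054 × 7300 = 76.92 m

76.9 m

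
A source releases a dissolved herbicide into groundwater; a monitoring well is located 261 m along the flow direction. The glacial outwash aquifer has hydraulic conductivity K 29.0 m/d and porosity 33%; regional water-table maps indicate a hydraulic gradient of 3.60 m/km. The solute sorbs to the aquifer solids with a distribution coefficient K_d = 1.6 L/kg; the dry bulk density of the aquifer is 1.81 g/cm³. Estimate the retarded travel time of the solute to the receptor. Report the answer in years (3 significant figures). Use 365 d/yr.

Specific discharge q = 29.0 × 0.0036 = 0.1044 m/d
v = Ki/n = 29.0·0.0036/0.33 = 0.3164 m/d
Retardation R = 1 + ρ_b·K_d/n = 1 + 1.81×1.6/0.33 = 9.776
Contaminant velocity v_c = v/R = 0.3164/9.776 = 0.03236 m/d
t = L/v_c = 261/0.03236 = 8065 d
   = 8065/365 = 22.1 yr

22.1 years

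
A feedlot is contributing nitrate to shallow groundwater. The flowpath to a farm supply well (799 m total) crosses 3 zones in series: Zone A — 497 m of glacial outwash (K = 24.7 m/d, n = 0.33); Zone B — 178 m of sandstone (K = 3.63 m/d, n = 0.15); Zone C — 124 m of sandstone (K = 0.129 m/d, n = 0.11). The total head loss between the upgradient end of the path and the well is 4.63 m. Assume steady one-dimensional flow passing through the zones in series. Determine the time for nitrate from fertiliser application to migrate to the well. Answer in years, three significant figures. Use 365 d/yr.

125 years

Steady 1-D flow in series ⇒ the Darcy flux q is identical in every zone and the zone head losses add (resistances L/K in series).
Σ(L/K) = 497/24.7 + 178/3.63 + 124/0.129 = 20.12 + 49.04 + 961.2 = 1030 d
q = ΔH / Σ(L/K) = 4.63 / 1030 = 0.004493 m/d (same in every zone)
Zone A: v = q/n = 0.004493/0.33 = 0.01362 m/d → t_A = 497/0.01362 = 36500 d
Zone B: v = q/n = 0.004493/0.15 = 0.02996 m/d → t_B = 178/0.02996 = 5942 d
Zone C: v = q/n = 0.004493/0.11 = 0.04085 m/d → t_C = 124/0.04085 = 3036 d
Total t = 36500 + 5942 + 3036 = 45480 d
   = 45480 / 365 = 125 yr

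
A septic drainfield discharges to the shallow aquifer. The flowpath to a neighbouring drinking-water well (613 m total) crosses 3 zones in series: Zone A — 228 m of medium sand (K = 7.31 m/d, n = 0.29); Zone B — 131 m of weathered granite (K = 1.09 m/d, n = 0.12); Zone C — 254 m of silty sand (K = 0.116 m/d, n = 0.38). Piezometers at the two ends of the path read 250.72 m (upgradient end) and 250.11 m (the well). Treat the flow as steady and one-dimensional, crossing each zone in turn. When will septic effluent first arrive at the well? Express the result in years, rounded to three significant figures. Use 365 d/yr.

1880 years

Total head drop ΔH = 250.72 − 250.11 = 0.61 m
Steady 1-D flow in series ⇒ the Darcy flux q is identical in every zone and the zone head losses add (resistances L/K in series).
Σ(L/K) = 228/7.31 + 131/1.09 + 254/0.116 = 31.19 + 120.2 + 2190 = 2341 d
q = ΔH / Σ(L/K) = 0.61 / 2341 = 2.606e-4 m/d (same in every zone)
Zone A: v = q/n = 2.606e-4/0.29 = 8.985e-4 m/d → t_A = 228/8.985e-4 = 253800 d
Zone B: v = q/n = 2.606e-4/0.12 = 0.002171 m/d → t_B = 131/0.002171 = 60330 d
Zone C: v = q/n = 2.606e-4/0.38 = 6.857e-4 m/d → t_C = 254/6.857e-4 = 370400 d
Total t = 253800 + 60330 + 370400 = 684500 d
   = 684500 / 365 = 1880 yr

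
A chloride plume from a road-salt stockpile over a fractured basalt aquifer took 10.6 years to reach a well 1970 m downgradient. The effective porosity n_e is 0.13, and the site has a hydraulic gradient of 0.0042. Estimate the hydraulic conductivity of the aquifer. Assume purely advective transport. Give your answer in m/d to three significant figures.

t = 10.6 years = 3869 d
v = L / t = 1970 / 3869 = 0.5092 m/d
K = v · n / i = 0.5092 × 0.13 / 0.0042 = 15.8 m/d

15.8 m/d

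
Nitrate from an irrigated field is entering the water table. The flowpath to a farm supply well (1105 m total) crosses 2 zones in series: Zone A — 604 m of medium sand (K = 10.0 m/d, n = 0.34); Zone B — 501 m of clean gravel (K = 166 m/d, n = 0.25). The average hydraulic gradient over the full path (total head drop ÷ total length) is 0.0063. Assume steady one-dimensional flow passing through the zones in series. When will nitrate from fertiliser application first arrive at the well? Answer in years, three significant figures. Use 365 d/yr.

8.25 years

For zones in series the flux q is common to all zones; the equivalent conductivity is the harmonic (thickness-weighted) mean, K_eq = L_total / Σ(L_j/K_j).
Σ(L/K) = 604/10.0 + 501/166 = 60.40 + 3.018 = 63.42 d
K_eq = L_total / Σ(L/K) = 1105 / 63.42 = 17.42 m/d
q = K_eq · i = 17.42 × 0.0063 = 0.1098 m/d (same in every zone)
Zone A: v = q/n = 0.1098/0.34 = 0.3229 m/d → t_A = 604/0.3229 = 1871 d
Zone B: v = q/n = 0.1098/0.25 = 0.4391 m/d → t_B = 501/0.4391 = 1141 d
Total t = 1871 + 1141 = 3012 d
   = 3012 / 365 = 8.25 yr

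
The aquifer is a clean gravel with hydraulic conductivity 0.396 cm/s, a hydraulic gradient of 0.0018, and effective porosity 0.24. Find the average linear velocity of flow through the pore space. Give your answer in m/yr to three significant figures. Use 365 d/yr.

K = 0.396 cm/s × 864 = 342.1 m/d
Specific discharge q = 342.1 × 0.0018 = 0.6159 m/d
Seepage velocity v = q / n = 0.6159 / 0.24 = 2.566 m/d
   = 2.566 × 365 = 937 m/yr

937 m/yr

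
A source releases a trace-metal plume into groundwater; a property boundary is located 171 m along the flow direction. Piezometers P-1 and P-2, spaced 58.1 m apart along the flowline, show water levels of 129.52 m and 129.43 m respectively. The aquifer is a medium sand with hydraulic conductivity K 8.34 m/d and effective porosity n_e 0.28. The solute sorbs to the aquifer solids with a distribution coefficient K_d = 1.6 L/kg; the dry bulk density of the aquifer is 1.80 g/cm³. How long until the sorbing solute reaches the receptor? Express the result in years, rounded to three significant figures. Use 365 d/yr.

115 years

Hydraulic gradient i = (129.52 − 129.43) / 58.1 = 0.09 / 58.1 = 0.001549
q = Ki = 8.34 × 0.001549 = 0.01292 m/d
v = Ki/n = 8.34·0.001549/0.28 = 0.04614 m/d
Retardation R = 1 + ρ_b·K_d/n = 1 + 1.80×1.6/0.28 = 11.29
Contaminant velocity v_c = v/R = 0.04614/11.29 = 0.004088 m/d
t = L/v_c = 171/0.004088 = 41830 d
   = 41830/365 = 115 yr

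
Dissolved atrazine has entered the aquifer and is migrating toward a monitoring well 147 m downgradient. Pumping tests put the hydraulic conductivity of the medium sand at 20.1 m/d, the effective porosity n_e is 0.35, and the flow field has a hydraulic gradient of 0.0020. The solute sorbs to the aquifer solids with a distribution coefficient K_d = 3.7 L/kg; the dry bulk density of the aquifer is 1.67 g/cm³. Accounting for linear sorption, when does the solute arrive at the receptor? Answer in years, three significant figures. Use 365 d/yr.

q = Ki = 20.1 × 0.0020 = 0.04020 m/d
Seepage velocity v = q / n = 0.04020 / 0.35 = 0.1149 m/d
Retardation R = 1 + ρ_b·K_d/n = 1 + 1.67×3.7/0.35 = 18.65
Contaminant velocity v_c = v/R = 0.1149/18.65 = 0.006157 m/d
t = L/v_c = 147/0.006157 = 23870 d
   = 23870/365 = 65.4 yr

65.4 years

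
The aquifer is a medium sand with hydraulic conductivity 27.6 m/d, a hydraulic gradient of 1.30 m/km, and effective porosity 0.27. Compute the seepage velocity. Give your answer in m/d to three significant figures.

0.133 m/d

q = Ki = 27.6 × 0.0013 = 0.03588 m/d
Average linear velocity = 0.03588 / 0.27 = 0.1329 m/d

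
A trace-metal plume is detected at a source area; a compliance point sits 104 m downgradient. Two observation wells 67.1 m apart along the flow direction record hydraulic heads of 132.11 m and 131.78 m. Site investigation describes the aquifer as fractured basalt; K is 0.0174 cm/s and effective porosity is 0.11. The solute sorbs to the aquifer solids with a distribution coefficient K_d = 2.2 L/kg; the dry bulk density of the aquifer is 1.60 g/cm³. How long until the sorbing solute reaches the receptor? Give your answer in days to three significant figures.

5110 days

Hydraulic gradient i = (132.11 − 131.78) / 67.1 = 0.33 / 67.1 = 0.004918
K = 0.0174 cm/s × 864 = 15.03 m/d
Darcy flux q = K·i = 15.03 × 0.004918 = 0.07394 m/d
Average linear velocity = 0.07394 / 0.11 = 0.6721 m/d
Retardation R = 1 + ρ_b·K_d/n = 1 + 1.60×2.2/0.11 = 33.00
Contaminant velocity v_c = v/R = 0.6721/33.00 = 0.02037 m/d
t = L/v_c = 104/0.02037 = 5106 d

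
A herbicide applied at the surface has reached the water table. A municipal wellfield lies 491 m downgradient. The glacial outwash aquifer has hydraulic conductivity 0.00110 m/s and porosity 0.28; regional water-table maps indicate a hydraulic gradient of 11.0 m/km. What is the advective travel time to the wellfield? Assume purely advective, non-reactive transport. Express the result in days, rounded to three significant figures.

132 days

K = 0.00110 m/s × 86400 s/d = 95.04 m/d
Specific discharge q = 95.04 × 0.011 = 1.045 m/d
Average linear velocity = 1.045 / 0.28 = 3.734 m/d
t = L / v = 491 / 3.734 = 131.5 d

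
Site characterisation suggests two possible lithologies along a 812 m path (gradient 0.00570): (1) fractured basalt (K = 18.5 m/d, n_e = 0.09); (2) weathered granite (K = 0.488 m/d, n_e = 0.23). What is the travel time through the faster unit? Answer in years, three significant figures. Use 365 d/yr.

1.90 years

Unit 1 (fractured basalt): v = 18.5×0.0057/0.09 = 1.172 m/d, t = 812/1.172 = 693.0 d
Unit 2 (weathered granite): v = 0.488×0.0057/0.23 = 0.01209 m/d, t = 812/0.01209 = 67140 d
Faster: 693.0 d / 365 = 1.90 yr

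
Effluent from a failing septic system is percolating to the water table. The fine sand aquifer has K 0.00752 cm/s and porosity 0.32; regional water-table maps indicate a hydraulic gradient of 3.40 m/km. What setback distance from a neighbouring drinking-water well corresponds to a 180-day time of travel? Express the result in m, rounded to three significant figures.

K = 0.00752 cm/s × 864 = 6.497 m/d
q = Ki = 6.497 × 0.0034 = 0.02209 m/d
Seepage velocity v = q / n = 0.02209 / 0.32 = 0.06903 m/d
L = v × T = 0.06903 × 180 = 12.43 m

12.4 m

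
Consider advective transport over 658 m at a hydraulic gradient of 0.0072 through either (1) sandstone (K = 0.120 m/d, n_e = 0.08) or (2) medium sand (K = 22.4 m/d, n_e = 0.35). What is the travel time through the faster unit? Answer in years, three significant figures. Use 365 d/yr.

3.91 years

Unit 1 (sandstone): v = 0.120×0.0072/0.08 = 0.01080 m/d, t = 658/0.01080 = 60930 d
Unit 2 (medium sand): v = 22.4×0.0072/0.35 = 0.4608 m/d, t = 658/0.4608 = 1428 d
Faster: 1428 d / 365 = 3.91 yr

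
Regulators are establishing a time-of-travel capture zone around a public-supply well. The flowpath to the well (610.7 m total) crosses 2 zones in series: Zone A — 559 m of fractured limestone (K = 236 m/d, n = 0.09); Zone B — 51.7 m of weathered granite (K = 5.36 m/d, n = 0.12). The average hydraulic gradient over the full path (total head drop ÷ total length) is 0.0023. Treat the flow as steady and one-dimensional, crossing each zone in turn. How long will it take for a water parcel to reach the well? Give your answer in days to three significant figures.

For zones in series the flux q is common to all zones; the equivalent conductivity is the harmonic (thickness-weighted) mean, K_eq = L_total / Σ(L_j/K_j).
Σ(L/K) = 559/236 + 51.7/5.36 = 2.369 + 9.646 = 12.01 d
K_eq = L_total / Σ(L/K) = 610.7 / 12.01 = 50.83 m/d
q = K_eq · i = 50.83 × 0.0023 = 0.1169 m/d (same in every zone)
Zone A: v = q/n = 0.1169/0.09 = 1.299 m/d → t_A = 559/1.299 = 430.3 d
Zone B: v = q/n = 0.1169/0.12 = 0.9743 m/d → t_B = 51.7/0.9743 = 53.07 d
Total t = 430.3 + 53.07 = 483.4 d

483 days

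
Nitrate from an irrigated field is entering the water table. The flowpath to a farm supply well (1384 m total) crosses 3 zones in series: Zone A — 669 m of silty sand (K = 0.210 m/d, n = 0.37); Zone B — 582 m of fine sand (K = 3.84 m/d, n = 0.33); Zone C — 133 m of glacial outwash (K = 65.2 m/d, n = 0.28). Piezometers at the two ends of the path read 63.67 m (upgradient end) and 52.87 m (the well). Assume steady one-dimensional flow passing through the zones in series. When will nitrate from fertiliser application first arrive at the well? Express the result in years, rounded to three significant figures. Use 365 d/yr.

Total head drop ΔH = 63.67 − 52.87 = 10.80 m
Continuity: the same q passes through each zone, so ΔH = q·Σ(L_j/K_j) — the zones act as resistances in series.
Σ(L/K) = 669/0.210 + 582/3.84 + 133/65.2 = 3186 + 151.6 + 2.040 = 3339 d
q = ΔH / Σ(L/K) = 10.80 / 3339 = 0.003234 m/d (same in every zone)
Zone A: v = q/n = 0.003234/0.37 = 0.008741 m/d → t_A = 669/0.008741 = 76540 d
Zone B: v = q/n = 0.003234/0.33 = 0.009801 m/d → t_B = 582/0.009801 = 59380 d
Zone C: v = q/n = 0.003234/0.28 = 0.01155 m/d → t_C = 133/0.01155 = 11510 d
Total t = 76540 + 59380 + 11510 = 147400 d
   = 147400 / 365 = 404 yr

404 years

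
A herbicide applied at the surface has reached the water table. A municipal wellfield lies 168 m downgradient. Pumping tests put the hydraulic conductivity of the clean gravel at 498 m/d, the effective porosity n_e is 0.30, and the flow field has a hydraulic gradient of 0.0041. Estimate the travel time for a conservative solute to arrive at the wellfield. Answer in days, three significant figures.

Specific discharge q = 498 × 0.0041 = 2.042 m/d
v_s = q/n_e = 2.042/0.30 = 6.806 m/d
t = L / v = 168 / 6.806 = 24.68 d

24.7 days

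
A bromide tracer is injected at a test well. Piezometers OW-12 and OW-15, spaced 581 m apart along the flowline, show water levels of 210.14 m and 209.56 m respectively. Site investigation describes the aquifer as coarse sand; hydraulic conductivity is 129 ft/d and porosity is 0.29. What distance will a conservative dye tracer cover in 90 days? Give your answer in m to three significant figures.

12.2 m

Hydraulic gradient i = (210.14 − 209.56) / 581 = 0.58 / 581 = 9.983e-4
K = 129 ft/d × 0.3048 = 39.32 m/d
Darcy flux q = K·i = 39.32 × 9.983e-4 = 0.03925 m/d
Average linear velocity = 0.03925 / 0.29 = 0.1354 m/d
L = v × T = 0.1354 × 90 = 12.18 m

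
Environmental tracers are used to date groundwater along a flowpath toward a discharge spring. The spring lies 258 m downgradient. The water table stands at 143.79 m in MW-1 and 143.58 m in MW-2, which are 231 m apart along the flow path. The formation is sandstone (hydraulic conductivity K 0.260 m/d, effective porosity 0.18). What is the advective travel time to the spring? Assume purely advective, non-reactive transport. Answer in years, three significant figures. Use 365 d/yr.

Hydraulic gradient i = (143.79 − 143.58) / 231 = 0.21 / 231 = 9.091e-4
Specific discharge q = 0.260 × 9.091e-4 = 2.364e-4 m/d
Seepage velocity v = q / n = 2.364e-4 / 0.18 = 0.001313 m/d
t = L / v = 258 / 0.001313 = 196500 d
   = 196500 / 365 = 538 yr

538 years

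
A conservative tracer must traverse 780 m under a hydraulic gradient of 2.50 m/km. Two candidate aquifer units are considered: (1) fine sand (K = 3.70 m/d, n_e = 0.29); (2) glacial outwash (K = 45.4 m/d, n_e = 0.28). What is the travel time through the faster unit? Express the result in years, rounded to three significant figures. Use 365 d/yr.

5.27 years

Unit 1 (fine sand): v = 3.70×0.0025/0.29 = 0.03190 m/d, t = 780/0.03190 = 24450 d
Unit 2 (glacial outwash): v = 45.4×0.0025/0.28 = 0.4054 m/d, t = 780/0.4054 = 1924 d
Faster: 1924 d / 365 = 5.27 yr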